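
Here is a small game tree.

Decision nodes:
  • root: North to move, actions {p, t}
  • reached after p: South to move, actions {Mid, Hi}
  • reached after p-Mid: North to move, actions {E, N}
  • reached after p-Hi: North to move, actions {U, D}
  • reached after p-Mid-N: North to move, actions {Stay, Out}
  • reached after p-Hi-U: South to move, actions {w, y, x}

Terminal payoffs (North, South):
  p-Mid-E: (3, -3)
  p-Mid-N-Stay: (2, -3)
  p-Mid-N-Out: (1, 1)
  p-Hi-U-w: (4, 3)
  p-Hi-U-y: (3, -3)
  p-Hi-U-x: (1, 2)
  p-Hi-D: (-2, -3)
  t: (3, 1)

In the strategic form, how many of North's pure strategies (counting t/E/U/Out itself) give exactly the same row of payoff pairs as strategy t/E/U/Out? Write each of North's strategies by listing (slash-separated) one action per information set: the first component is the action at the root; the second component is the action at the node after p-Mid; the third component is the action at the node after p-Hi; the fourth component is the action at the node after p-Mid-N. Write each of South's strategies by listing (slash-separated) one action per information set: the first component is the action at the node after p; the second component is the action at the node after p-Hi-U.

8

Row for t/E/U/Out (columns Mid/w, Mid/y, Mid/x, Hi/w, Hi/y, Hi/x): (3,1) (3,1) (3,1) (3,1) (3,1) (3,1).
Under t/E/U/Out, North's choice at the node after p-Mid and at the node after p-Hi and at the node after p-Mid-N can never be reached regardless of what South does, so varying those choices leaves every outcome unchanged.
Holding the reachable choices fixed and varying the unreachable ones freely already gives 2 × 2 × 2 = 8 equivalent strategies.
No other strategy reproduces this row, so those 8 are the full class: t/E/U/Stay, t/E/U/Out, t/E/D/Stay, t/E/D/Out, t/N/U/Stay, t/N/U/Out, t/N/D/Stay, t/N/D/Out.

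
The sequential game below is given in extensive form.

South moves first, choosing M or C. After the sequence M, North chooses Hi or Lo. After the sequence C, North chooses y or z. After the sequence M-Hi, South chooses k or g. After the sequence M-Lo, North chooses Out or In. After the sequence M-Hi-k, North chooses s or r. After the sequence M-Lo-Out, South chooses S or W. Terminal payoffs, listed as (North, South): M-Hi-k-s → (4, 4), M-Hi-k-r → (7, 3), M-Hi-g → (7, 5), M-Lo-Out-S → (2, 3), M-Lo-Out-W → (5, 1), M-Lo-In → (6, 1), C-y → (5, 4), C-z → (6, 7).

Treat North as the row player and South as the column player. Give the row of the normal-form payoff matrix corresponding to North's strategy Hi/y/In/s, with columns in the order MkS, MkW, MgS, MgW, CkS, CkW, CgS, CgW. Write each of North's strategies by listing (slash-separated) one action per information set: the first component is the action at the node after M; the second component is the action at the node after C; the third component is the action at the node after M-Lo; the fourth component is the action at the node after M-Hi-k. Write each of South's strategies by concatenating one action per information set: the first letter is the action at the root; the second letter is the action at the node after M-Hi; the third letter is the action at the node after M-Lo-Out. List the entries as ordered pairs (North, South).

(4,4) (4,4) (7,5) (7,5) (5,4) (5,4) (5,4) (5,4)

vs MkS: South plays M → North plays Hi at [M] → South plays k at [M-Hi] → North plays s at [M-Hi-k] → (4, 4)
vs MkW: South plays M → North plays Hi at [M] → South plays k at [M-Hi] → North plays s at [M-Hi-k] → (4, 4)
vs MgS: South plays M → North plays Hi at [M] → South plays g at [M-Hi] → (7, 5)
vs MgW: South plays M → North plays Hi at [M] → South plays g at [M-Hi] → (7, 5)
vs CkS: South plays C → North plays y at [C] → (5, 4)
vs CkW: South plays C → North plays y at [C] → (5, 4)
vs CgS: South plays C → North plays y at [C] → (5, 4)
vs CgW: South plays C → North plays y at [C] → (5, 4)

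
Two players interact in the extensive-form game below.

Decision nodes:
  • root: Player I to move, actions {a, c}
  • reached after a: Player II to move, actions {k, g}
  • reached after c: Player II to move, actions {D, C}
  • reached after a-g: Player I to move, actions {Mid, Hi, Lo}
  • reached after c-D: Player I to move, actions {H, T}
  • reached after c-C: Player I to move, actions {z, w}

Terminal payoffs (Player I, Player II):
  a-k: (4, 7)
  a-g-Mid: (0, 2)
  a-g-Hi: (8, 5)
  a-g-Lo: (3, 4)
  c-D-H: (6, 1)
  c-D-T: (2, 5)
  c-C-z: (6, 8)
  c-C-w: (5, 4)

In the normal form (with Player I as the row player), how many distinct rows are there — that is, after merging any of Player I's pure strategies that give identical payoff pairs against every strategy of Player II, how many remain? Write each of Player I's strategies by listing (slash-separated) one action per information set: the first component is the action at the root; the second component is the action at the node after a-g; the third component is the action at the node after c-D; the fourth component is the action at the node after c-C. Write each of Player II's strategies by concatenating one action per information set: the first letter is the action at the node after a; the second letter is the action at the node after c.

Player I has 24 pure strategies: a/Mid/H/z, a/Mid/H/w, a/Mid/T/z, a/Mid/T/w, a/Hi/H/z, a/Hi/H/w, a/Hi/T/z, a/Hi/T/w, a/Lo/H/z, a/Lo/H/w, a/Lo/T/z, a/Lo/T/w, c/Mid/H/z, c/Mid/H/w, c/Mid/T/z, c/Mid/T/w, c/Hi/H/z, c/Hi/H/w, c/Hi/T/z, c/Hi/T/w, c/Lo/H/z, c/Lo/H/w, c/Lo/T/z, c/Lo/T/w. Columns: kD, kC, gD, gC.
{a/Mid/H/z, a/Mid/H/w, a/Mid/T/z, a/Mid/T/w} → row (4,7) (4,7) (0,2) (0,2)
{a/Hi/H/z, a/Hi/H/w, a/Hi/T/z, a/Hi/T/w} → row (4,7) (4,7) (8,5) (8,5)
{a/Lo/H/z, a/Lo/H/w, a/Lo/T/z, a/Lo/T/w} → row (4,7) (4,7) (3,4) (3,4)
{c/Mid/H/z, c/Hi/H/z, c/Lo/H/z} → row (6,1) (6,8) (6,1) (6,8)
{c/Mid/H/w, c/Hi/H/w, c/Lo/H/w} → row (6,1) (5,4) (6,1) (5,4)
{c/Mid/T/z, c/Hi/T/z, c/Lo/T/z} → row (2,5) (6,8) (2,5) (6,8)
{c/Mid/T/w, c/Hi/T/w, c/Lo/T/w} → row (2,5) (5,4) (2,5) (5,4)
That's 7 distinct rows out of 24 strategies.

7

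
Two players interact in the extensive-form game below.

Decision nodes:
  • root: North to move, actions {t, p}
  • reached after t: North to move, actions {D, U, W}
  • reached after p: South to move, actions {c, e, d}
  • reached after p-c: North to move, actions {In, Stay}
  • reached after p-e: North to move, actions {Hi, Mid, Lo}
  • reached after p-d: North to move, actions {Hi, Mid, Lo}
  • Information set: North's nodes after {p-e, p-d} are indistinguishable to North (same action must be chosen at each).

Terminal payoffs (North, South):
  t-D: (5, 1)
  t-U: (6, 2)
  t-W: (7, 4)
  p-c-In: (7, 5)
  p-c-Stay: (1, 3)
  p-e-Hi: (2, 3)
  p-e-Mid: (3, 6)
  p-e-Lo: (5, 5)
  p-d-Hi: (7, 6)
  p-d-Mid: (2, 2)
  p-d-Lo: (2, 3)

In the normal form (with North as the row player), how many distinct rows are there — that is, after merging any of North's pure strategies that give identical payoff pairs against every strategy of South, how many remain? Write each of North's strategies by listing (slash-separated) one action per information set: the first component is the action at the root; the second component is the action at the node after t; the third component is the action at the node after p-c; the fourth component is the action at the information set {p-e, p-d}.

9

North has 36 pure strategies: t/D/In/Hi, t/D/In/Mid, t/D/In/Lo, t/D/Stay/Hi, t/D/Stay/Mid, t/D/Stay/Lo, t/U/In/Hi, t/U/In/Mid, t/U/In/Lo, t/U/Stay/Hi, t/U/Stay/Mid, t/U/Stay/Lo, t/W/In/Hi, t/W/In/Mid, t/W/In/Lo, t/W/Stay/Hi, t/W/Stay/Mid, t/W/Stay/Lo, p/D/In/Hi, p/D/In/Mid, p/D/In/Lo, p/D/Stay/Hi, p/D/Stay/Mid, p/D/Stay/Lo, p/U/In/Hi, p/U/In/Mid, p/U/In/Lo, p/U/Stay/Hi, p/U/Stay/Mid, p/U/Stay/Lo, p/W/In/Hi, p/W/In/Mid, p/W/In/Lo, p/W/Stay/Hi, p/W/Stay/Mid, p/W/Stay/Lo. Columns: c, e, d.
{t/D/In/Hi, t/D/In/Mid, t/D/In/Lo, t/D/Stay/Hi, t/D/Stay/Mid, t/D/Stay/Lo} → row (5,1) (5,1) (5,1)
{t/U/In/Hi, t/U/In/Mid, t/U/In/Lo, t/U/Stay/Hi, t/U/Stay/Mid, t/U/Stay/Lo} → row (6,2) (6,2) (6,2)
{t/W/In/Hi, t/W/In/Mid, t/W/In/Lo, t/W/Stay/Hi, t/W/Stay/Mid, t/W/Stay/Lo} → row (7,4) (7,4) (7,4)
{p/D/In/Hi, p/U/In/Hi, p/W/In/Hi} → row (7,5) (2,3) (7,6)
{p/D/In/Mid, p/U/In/Mid, p/W/In/Mid} → row (7,5) (3,6) (2,2)
{p/D/In/Lo, p/U/In/Lo, p/W/In/Lo} → row (7,5) (5,5) (2,3)
{p/D/Stay/Hi, p/U/Stay/Hi, p/W/Stay/Hi} → row (1,3) (2,3) (7,6)
{p/D/Stay/Mid, p/U/Stay/Mid, p/W/Stay/Mid} → row (1,3) (3,6) (2,2)
{p/D/Stay/Lo, p/U/Stay/Lo, p/W/Stay/Lo} → row (1,3) (5,5) (2,3)
That's 9 distinct rows out of 36 strategies.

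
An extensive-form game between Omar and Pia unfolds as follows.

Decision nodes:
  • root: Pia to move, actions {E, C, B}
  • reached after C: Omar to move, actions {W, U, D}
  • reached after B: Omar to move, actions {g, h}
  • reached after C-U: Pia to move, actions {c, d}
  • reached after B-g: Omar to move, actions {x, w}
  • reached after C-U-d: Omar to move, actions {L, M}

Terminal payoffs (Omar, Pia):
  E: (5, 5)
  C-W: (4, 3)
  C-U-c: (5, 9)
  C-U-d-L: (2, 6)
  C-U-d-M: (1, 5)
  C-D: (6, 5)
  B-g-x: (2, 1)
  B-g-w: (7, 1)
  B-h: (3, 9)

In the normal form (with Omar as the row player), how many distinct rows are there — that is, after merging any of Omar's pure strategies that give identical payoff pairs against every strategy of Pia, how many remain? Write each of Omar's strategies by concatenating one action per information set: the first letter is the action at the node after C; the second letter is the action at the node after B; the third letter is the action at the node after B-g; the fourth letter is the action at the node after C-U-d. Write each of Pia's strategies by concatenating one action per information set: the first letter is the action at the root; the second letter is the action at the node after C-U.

12

Omar has 24 pure strategies: WgxL, WgxM, WgwL, WgwM, WhxL, WhxM, WhwL, WhwM, UgxL, UgxM, UgwL, UgwM, UhxL, UhxM, UhwL, UhwM, DgxL, DgxM, DgwL, DgwM, DhxL, DhxM, DhwL, DhwM. Columns: Ec, Ed, Cc, Cd, Bc, Bd.
{WgxL, WgxM} → row (5,5) (5,5) (4,3) (4,3) (2,1) (2,1)
{WgwL, WgwM} → row (5,5) (5,5) (4,3) (4,3) (7,1) (7,1)
{WhxL, WhxM, WhwL, WhwM} → row (5,5) (5,5) (4,3) (4,3) (3,9) (3,9)
{UgxL} → row (5,5) (5,5) (5,9) (2,6) (2,1) (2,1)
{UgxM} → row (5,5) (5,5) (5,9) (1,5) (2,1) (2,1)
{UgwL} → row (5,5) (5,5) (5,9) (2,6) (7,1) (7,1)
{UgwM} → row (5,5) (5,5) (5,9) (1,5) (7,1) (7,1)
{UhxL, UhwL} → row (5,5) (5,5) (5,9) (2,6) (3,9) (3,9)
{UhxM, UhwM} → row (5,5) (5,5) (5,9) (1,5) (3,9) (3,9)
{DgxL, DgxM} → row (5,5) (5,5) (6,5) (6,5) (2,1) (2,1)
{DgwL, DgwM} → row (5,5) (5,5) (6,5) (6,5) (7,1) (7,1)
{DhxL, DhxM, DhwL, DhwM} → row (5,5) (5,5) (6,5) (6,5) (3,9) (3,9)
That's 12 distinct rows out of 24 strategies.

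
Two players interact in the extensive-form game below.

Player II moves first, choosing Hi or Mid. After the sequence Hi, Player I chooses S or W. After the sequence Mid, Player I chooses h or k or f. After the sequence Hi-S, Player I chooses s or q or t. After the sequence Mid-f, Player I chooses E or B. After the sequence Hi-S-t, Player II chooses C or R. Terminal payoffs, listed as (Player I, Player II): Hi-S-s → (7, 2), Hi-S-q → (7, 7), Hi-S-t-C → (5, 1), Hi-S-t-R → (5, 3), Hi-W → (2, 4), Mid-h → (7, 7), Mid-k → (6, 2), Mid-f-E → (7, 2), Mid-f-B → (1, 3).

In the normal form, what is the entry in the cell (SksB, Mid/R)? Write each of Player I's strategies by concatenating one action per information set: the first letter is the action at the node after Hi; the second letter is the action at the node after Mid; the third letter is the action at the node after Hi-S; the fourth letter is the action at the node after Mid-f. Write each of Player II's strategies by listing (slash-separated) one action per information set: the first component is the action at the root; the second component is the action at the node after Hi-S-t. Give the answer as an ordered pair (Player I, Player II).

(6, 2)

Trace the play path from the root:
  Player II plays Mid
  Player I plays k at [Mid]
→ terminal payoff (6, 2).
(Player I's choice at the node after Hi is never reached on this path, so it doesn't affect the outcome.)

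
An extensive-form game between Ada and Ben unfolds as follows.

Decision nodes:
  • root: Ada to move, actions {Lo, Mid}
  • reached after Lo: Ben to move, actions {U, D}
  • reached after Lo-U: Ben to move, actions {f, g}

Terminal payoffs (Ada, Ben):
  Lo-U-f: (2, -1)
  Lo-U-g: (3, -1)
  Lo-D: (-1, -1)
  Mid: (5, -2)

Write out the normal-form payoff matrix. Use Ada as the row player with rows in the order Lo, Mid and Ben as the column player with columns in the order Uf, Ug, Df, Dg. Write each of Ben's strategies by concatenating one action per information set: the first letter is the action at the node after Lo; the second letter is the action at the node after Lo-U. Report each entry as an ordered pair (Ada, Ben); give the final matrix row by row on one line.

           Uf       Ug       Df       Dg
  Lo   (2,-1)   (3,-1)  (-1,-1)  (-1,-1)
 Mid   (5,-2)   (5,-2)   (5,-2)   (5,-2)

Lo: (2,-1) (3,-1) (-1,-1) (-1,-1) | Mid: (5,-2) (5,-2) (5,-2) (5,-2)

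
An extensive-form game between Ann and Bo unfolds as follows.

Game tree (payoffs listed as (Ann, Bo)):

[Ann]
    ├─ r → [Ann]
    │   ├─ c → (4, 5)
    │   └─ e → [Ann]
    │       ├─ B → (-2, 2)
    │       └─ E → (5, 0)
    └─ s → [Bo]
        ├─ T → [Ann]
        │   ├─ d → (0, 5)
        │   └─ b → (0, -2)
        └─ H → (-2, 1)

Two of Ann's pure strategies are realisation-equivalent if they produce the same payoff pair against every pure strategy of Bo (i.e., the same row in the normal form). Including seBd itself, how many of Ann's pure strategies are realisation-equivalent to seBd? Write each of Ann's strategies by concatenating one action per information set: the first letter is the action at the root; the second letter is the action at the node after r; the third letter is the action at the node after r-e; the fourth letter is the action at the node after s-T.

4

Row for seBd (columns T, H): (0,5) (-2,1).
Under seBd, Ann's choice at the node after r and at the node after r-e can never be reached regardless of what Bo does, so varying those choices leaves every outcome unchanged.
Holding the reachable choices fixed and varying the unreachable ones freely already gives 2 × 2 = 4 equivalent strategies.
No other strategy reproduces this row, so those 4 are the full class: scBd, scEd, seBd, seEd.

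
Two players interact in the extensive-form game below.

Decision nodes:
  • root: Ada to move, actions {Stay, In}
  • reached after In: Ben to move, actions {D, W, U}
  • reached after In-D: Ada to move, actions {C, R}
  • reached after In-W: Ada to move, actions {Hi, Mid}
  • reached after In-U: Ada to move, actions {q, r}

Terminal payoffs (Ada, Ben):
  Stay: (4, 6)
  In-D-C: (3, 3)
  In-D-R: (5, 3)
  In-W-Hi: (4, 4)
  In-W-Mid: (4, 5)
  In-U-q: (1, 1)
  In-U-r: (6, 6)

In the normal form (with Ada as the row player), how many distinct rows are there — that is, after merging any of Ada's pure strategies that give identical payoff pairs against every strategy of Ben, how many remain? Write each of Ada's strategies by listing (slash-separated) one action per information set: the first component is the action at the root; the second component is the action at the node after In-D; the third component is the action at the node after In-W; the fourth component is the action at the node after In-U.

9

Ada has 16 pure strategies: Stay/C/Hi/q, Stay/C/Hi/r, Stay/C/Mid/q, Stay/C/Mid/r, Stay/R/Hi/q, Stay/R/Hi/r, Stay/R/Mid/q, Stay/R/Mid/r, In/C/Hi/q, In/C/Hi/r, In/C/Mid/q, In/C/Mid/r, In/R/Hi/q, In/R/Hi/r, In/R/Mid/q, In/R/Mid/r. Columns: D, W, U.
{Stay/C/Hi/q, Stay/C/Hi/r, Stay/C/Mid/q, Stay/C/Mid/r, Stay/R/Hi/q, Stay/R/Hi/r, Stay/R/Mid/q, Stay/R/Mid/r} → row (4,6) (4,6) (4,6)
{In/C/Hi/q} → row (3,3) (4,4) (1,1)
{In/C/Hi/r} → row (3,3) (4,4) (6,6)
{In/C/Mid/q} → row (3,3) (4,5) (1,1)
{In/C/Mid/r} → row (3,3) (4,5) (6,6)
{In/R/Hi/q} → row (5,3) (4,4) (1,1)
{In/R/Hi/r} → row (5,3) (4,4) (6,6)
{In/R/Mid/q} → row (5,3) (4,5) (1,1)
{In/R/Mid/r} → row (5,3) (4,5) (6,6)
That's 9 distinct rows out of 16 strategies.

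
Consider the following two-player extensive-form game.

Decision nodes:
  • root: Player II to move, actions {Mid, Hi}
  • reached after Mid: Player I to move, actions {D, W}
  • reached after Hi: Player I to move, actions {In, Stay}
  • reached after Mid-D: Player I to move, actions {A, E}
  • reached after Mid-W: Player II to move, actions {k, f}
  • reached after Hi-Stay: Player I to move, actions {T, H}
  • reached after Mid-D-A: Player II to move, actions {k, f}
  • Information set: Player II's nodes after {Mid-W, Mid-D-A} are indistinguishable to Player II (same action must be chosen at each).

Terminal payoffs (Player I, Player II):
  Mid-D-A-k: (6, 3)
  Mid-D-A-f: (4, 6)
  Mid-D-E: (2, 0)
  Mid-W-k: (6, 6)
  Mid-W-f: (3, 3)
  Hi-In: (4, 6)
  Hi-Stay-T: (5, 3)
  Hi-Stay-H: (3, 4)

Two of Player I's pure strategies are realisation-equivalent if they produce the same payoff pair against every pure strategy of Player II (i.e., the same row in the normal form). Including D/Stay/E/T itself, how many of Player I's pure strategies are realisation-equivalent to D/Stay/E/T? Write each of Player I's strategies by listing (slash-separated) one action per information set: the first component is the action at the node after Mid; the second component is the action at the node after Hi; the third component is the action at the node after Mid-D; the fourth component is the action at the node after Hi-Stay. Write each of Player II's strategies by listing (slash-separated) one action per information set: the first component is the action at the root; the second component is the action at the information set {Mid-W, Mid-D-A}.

1

Row for D/Stay/E/T (columns Mid/k, Mid/f, Hi/k, Hi/f): (2,0) (2,0) (5,3) (5,3).
Every one of Player I's information sets is on the play path for some reply by Player II when Player I follows D/Stay/E/T.
Changing the action at any of them therefore changes at least one column, so only D/Stay/E/T itself gives this row.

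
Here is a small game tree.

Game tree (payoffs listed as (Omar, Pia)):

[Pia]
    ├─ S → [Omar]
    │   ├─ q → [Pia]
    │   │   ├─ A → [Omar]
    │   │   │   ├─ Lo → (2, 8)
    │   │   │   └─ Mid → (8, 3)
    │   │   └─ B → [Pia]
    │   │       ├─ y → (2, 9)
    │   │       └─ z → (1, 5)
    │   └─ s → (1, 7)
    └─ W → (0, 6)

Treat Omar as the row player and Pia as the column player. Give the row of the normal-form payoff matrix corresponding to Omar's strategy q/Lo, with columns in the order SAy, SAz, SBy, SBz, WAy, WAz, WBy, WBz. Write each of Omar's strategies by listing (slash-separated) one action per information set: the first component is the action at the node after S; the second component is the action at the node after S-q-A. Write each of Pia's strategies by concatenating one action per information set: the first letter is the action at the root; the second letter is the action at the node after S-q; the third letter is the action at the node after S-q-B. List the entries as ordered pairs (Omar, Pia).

vs SAy: Pia plays S → Omar plays q at [S] → Pia plays A at [S-q] → Omar plays Lo at [S-q-A] → (2, 8)
vs SAz: Pia plays S → Omar plays q at [S] → Pia plays A at [S-q] → Omar plays Lo at [S-q-A] → (2, 8)
vs SBy: Pia plays S → Omar plays q at [S] → Pia plays B at [S-q] → Pia plays y at [S-q-B] → (2, 9)
vs SBz: Pia plays S → Omar plays q at [S] → Pia plays B at [S-q] → Pia plays z at [S-q-B] → (1, 5)
vs WAy: Pia plays W → (0, 6)
vs WAz: Pia plays W → (0, 6)
vs WBy: Pia plays W → (0, 6)
vs WBz: Pia plays W → (0, 6)

(2,8) (2,8) (2,9) (1,5) (0,6) (0,6) (0,6) (0,6)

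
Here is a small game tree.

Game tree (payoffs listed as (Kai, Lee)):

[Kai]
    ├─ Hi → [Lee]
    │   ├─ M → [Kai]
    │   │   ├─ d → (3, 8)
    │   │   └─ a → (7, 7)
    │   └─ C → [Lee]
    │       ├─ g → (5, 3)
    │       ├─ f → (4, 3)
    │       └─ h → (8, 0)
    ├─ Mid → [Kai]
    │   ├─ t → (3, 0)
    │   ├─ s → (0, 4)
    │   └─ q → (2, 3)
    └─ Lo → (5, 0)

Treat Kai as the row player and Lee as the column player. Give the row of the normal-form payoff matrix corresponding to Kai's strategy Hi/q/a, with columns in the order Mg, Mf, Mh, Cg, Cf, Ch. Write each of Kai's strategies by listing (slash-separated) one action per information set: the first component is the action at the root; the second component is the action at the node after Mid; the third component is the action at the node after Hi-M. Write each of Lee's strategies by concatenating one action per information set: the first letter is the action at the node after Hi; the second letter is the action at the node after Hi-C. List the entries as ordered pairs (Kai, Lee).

(7,7) (7,7) (7,7) (5,3) (4,3) (8,0)

vs Mg: Kai plays Hi → Lee plays M at [Hi] → Kai plays a at [Hi-M] → (7, 7)
vs Mf: Kai plays Hi → Lee plays M at [Hi] → Kai plays a at [Hi-M] → (7, 7)
vs Mh: Kai plays Hi → Lee plays M at [Hi] → Kai plays a at [Hi-M] → (7, 7)
vs Cg: Kai plays Hi → Lee plays C at [Hi] → Lee plays g at [Hi-C] → (5, 3)
vs Cf: Kai plays Hi → Lee plays C at [Hi] → Lee plays f at [Hi-C] → (4, 3)
vs Ch: Kai plays Hi → Lee plays C at [Hi] → Lee plays h at [Hi-C] → (8, 0)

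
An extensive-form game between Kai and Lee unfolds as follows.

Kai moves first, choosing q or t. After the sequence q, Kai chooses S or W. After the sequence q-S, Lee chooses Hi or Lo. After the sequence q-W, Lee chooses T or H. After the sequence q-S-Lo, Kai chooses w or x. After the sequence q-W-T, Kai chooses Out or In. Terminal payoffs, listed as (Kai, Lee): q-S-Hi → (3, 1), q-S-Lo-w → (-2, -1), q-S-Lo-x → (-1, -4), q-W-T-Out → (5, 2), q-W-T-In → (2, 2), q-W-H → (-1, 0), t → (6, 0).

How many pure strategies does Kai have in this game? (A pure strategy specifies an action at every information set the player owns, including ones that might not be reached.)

Kai owns the root with actions {q, t} — two choices.
Kai owns the node after q with actions {S, W} — two choices.
Kai owns the node after q-S-Lo with actions {w, x} — two choices.
Kai owns the node after q-W-T with actions {Out, In} — two choices.
A pure strategy fixes one action at each information set independently, so the count is the product 2 × 2 × 2 × 2 = 16.
(For reference, Lee has 4 pure strategies, giving a 16×4 normal-form matrix.)

16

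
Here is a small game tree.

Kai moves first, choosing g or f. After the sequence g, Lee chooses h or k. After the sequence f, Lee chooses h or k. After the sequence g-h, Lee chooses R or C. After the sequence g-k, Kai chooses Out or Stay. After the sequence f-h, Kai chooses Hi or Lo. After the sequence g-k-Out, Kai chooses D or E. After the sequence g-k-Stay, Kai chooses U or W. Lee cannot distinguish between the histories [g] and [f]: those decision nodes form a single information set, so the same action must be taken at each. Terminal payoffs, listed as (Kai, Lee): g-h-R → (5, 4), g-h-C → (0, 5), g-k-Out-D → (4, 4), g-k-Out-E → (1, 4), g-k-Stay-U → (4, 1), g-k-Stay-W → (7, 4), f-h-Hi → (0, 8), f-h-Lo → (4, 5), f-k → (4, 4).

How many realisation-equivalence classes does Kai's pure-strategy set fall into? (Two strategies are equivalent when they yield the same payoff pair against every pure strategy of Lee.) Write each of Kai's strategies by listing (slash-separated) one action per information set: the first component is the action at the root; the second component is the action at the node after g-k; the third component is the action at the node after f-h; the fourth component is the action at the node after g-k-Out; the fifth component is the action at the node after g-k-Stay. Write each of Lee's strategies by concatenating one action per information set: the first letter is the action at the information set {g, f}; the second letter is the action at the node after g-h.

Kai has 32 pure strategies: g/Out/Hi/D/U, g/Out/Hi/D/W, g/Out/Hi/E/U, g/Out/Hi/E/W, g/Out/Lo/D/U, g/Out/Lo/D/W, g/Out/Lo/E/U, g/Out/Lo/E/W, g/Stay/Hi/D/U, g/Stay/Hi/D/W, g/Stay/Hi/E/U, g/Stay/Hi/E/W, g/Stay/Lo/D/U, g/Stay/Lo/D/W, g/Stay/Lo/E/U, g/Stay/Lo/E/W, f/Out/Hi/D/U, f/Out/Hi/D/W, f/Out/Hi/E/U, f/Out/Hi/E/W, f/Out/Lo/D/U, f/Out/Lo/D/W, f/Out/Lo/E/U, f/Out/Lo/E/W, f/Stay/Hi/D/U, f/Stay/Hi/D/W, f/Stay/Hi/E/U, f/Stay/Hi/E/W, f/Stay/Lo/D/U, f/Stay/Lo/D/W, f/Stay/Lo/E/U, f/Stay/Lo/E/W. Columns: hR, hC, kR, kC.
{g/Out/Hi/D/U, g/Out/Hi/D/W, g/Out/Lo/D/U, g/Out/Lo/D/W} → row (5,4) (0,5) (4,4) (4,4)
{g/Out/Hi/E/U, g/Out/Hi/E/W, g/Out/Lo/E/U, g/Out/Lo/E/W} → row (5,4) (0,5) (1,4) (1,4)
{g/Stay/Hi/D/U, g/Stay/Hi/E/U, g/Stay/Lo/D/U, g/Stay/Lo/E/U} → row (5,4) (0,5) (4,1) (4,1)
{g/Stay/Hi/D/W, g/Stay/Hi/E/W, g/Stay/Lo/D/W, g/Stay/Lo/E/W} → row (5,4) (0,5) (7,4) (7,4)
{f/Out/Hi/D/U, f/Out/Hi/D/W, f/Out/Hi/E/U, f/Out/Hi/E/W, f/Stay/Hi/D/U, f/Stay/Hi/D/W, f/Stay/Hi/E/U, f/Stay/Hi/E/W} → row (0,8) (0,8) (4,4) (4,4)
{f/Out/Lo/D/U, f/Out/Lo/D/W, f/Out/Lo/E/U, f/Out/Lo/E/W, f/Stay/Lo/D/U, f/Stay/Lo/D/W, f/Stay/Lo/E/U, f/Stay/Lo/E/W} → row (4,5) (4,5) (4,4) (4,4)
That's 6 distinct rows out of 32 strategies.

6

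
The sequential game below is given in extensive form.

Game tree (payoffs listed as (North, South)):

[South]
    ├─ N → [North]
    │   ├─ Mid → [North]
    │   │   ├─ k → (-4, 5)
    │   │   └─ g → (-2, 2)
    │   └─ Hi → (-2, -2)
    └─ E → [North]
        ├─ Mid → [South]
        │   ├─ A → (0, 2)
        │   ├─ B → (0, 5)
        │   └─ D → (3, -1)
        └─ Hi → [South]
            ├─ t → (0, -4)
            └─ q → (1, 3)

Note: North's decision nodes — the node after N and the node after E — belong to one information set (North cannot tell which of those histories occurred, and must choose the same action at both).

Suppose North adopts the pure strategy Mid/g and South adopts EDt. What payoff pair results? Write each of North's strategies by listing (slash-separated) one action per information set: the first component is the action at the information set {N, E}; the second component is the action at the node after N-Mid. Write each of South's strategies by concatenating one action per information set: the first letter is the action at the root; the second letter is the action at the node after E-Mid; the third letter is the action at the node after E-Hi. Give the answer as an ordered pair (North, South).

Trace the play path from the root:
  South plays E
  North plays Mid at [E]
  South plays D at [E-Mid]
→ terminal payoff (3, -1).
(North's choice at the node after N-Mid is never reached on this path, so it doesn't affect the outcome.)

(3, -1)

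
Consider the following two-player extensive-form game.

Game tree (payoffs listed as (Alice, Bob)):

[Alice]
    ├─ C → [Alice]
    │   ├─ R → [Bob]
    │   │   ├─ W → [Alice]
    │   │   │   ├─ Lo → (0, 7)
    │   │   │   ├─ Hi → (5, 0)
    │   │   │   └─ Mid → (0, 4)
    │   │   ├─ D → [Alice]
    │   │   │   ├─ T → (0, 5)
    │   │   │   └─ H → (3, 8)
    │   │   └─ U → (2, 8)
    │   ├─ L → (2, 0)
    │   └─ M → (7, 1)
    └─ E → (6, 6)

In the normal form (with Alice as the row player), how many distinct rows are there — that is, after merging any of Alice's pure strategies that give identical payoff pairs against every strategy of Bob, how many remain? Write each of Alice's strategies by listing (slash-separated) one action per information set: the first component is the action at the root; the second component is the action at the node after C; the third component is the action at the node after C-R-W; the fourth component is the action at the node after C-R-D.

9

Alice has 36 pure strategies: C/R/Lo/T, C/R/Lo/H, C/R/Hi/T, C/R/Hi/H, C/R/Mid/T, C/R/Mid/H, C/L/Lo/T, C/L/Lo/H, C/L/Hi/T, C/L/Hi/H, C/L/Mid/T, C/L/Mid/H, C/M/Lo/T, C/M/Lo/H, C/M/Hi/T, C/M/Hi/H, C/M/Mid/T, C/M/Mid/H, E/R/Lo/T, E/R/Lo/H, E/R/Hi/T, E/R/Hi/H, E/R/Mid/T, E/R/Mid/H, E/L/Lo/T, E/L/Lo/H, E/L/Hi/T, E/L/Hi/H, E/L/Mid/T, E/L/Mid/H, E/M/Lo/T, E/M/Lo/H, E/M/Hi/T, E/M/Hi/H, E/M/Mid/T, E/M/Mid/H. Columns: W, D, U.
{C/R/Lo/T} → row (0,7) (0,5) (2,8)
{C/R/Lo/H} → row (0,7) (3,8) (2,8)
{C/R/Hi/T} → row (5,0) (0,5) (2,8)
{C/R/Hi/H} → row (5,0) (3,8) (2,8)
{C/R/Mid/T} → row (0,4) (0,5) (2,8)
{C/R/Mid/H} → row (0,4) (3,8) (2,8)
{C/L/Lo/T, C/L/Lo/H, C/L/Hi/T, C/L/Hi/H, C/L/Mid/T, C/L/Mid/H} → row (2,0) (2,0) (2,0)
{C/M/Lo/T, C/M/Lo/H, C/M/Hi/T, C/M/Hi/H, C/M/Mid/T, C/M/Mid/H} → row (7,1) (7,1) (7,1)
{E/R/Lo/T, E/R/Lo/H, E/R/Hi/T, E/R/Hi/H, E/R/Mid/T, E/R/Mid/H, E/L/Lo/T, E/L/Lo/H, E/L/Hi/T, E/L/Hi/H, E/L/Mid/T, E/L/Mid/H, E/M/Lo/T, E/M/Lo/H, E/M/Hi/T, E/M/Hi/H, E/M/Mid/T, E/M/Mid/H} → row (6,6) (6,6) (6,6)
That's 9 distinct rows out of 36 strategies.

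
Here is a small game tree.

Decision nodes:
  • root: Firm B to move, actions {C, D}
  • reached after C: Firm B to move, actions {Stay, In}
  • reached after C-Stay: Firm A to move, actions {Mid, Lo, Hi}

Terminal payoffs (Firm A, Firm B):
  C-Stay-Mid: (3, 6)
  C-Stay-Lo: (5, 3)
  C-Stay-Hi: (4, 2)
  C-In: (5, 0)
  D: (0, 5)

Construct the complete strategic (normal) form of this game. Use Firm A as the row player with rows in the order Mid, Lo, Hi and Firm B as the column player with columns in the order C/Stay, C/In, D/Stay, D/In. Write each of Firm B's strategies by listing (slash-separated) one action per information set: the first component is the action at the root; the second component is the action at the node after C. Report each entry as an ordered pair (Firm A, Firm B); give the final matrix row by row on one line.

Mid: (3,6) (5,0) (0,5) (0,5) | Lo: (5,3) (5,0) (0,5) (0,5) | Hi: (4,2) (5,0) (0,5) (0,5)

       C/Stay     C/In   D/Stay     D/In
 Mid    (3,6)    (5,0)    (0,5)    (0,5)
  Lo    (5,3)    (5,0)    (0,5)    (0,5)
  Hi    (4,2)    (5,0)    (0,5)    (0,5)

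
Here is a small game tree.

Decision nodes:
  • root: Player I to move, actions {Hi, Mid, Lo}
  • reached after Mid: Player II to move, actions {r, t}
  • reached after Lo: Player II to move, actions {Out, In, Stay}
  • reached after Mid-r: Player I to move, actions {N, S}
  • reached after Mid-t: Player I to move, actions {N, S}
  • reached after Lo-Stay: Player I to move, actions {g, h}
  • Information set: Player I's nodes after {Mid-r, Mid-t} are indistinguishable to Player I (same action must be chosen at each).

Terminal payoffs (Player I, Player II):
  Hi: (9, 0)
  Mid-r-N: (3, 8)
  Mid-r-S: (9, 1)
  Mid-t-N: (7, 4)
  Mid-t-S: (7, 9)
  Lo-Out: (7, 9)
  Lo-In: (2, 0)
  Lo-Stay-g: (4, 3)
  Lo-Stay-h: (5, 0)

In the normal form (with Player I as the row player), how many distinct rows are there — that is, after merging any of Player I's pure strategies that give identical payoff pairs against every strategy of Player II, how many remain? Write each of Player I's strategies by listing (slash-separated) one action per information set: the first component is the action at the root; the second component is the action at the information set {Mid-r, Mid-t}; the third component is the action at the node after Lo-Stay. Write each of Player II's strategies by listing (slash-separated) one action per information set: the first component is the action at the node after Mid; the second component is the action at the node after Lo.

Player I has 12 pure strategies: Hi/N/g, Hi/N/h, Hi/S/g, Hi/S/h, Mid/N/g, Mid/N/h, Mid/S/g, Mid/S/h, Lo/N/g, Lo/N/h, Lo/S/g, Lo/S/h. Columns: r/Out, r/In, r/Stay, t/Out, t/In, t/Stay.
{Hi/N/g, Hi/N/h, Hi/S/g, Hi/S/h} → row (9,0) (9,0) (9,0) (9,0) (9,0) (9,0)
{Mid/N/g, Mid/N/h} → row (3,8) (3,8) (3,8) (7,4) (7,4) (7,4)
{Mid/S/g, Mid/S/h} → row (9,1) (9,1) (9,1) (7,9) (7,9) (7,9)
{Lo/N/g, Lo/S/g} → row (7,9) (2,0) (4,3) (7,9) (2,0) (4,3)
{Lo/N/h, Lo/S/h} → row (7,9) (2,0) (5,0) (7,9) (2,0) (5,0)
That's 5 distinct rows out of 12 strategies.

5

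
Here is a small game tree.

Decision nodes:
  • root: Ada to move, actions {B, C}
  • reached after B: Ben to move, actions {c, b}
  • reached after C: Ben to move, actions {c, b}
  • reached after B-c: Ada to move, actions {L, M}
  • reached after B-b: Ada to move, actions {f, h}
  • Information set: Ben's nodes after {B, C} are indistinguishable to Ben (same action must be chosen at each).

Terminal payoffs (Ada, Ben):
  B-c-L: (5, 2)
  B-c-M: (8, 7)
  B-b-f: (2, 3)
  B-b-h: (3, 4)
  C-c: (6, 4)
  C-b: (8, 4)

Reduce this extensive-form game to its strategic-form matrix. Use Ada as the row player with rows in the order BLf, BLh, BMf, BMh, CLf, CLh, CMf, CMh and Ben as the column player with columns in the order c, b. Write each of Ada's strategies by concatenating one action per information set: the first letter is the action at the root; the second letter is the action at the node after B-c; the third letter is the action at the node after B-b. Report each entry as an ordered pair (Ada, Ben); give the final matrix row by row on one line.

BLf: (5,2) (2,3) | BLh: (5,2) (3,4) | BMf: (8,7) (2,3) | BMh: (8,7) (3,4) | CLf: (6,4) (8,4) | CLh: (6,4) (8,4) | CMf: (6,4) (8,4) | CMh: (6,4) (8,4)

Row BLf: c→(5,2), b→(2,3)
Row BLh: c→(5,2), b→(3,4)
Row BMf: c→(8,7), b→(2,3)
Row BMh: c→(8,7), b→(3,4)
Row CLf: c→(6,4), b→(8,4)
Row CLh: c→(6,4), b→(8,4)
Row CMf: c→(6,4), b→(8,4)
Row CMh: c→(6,4), b→(8,4)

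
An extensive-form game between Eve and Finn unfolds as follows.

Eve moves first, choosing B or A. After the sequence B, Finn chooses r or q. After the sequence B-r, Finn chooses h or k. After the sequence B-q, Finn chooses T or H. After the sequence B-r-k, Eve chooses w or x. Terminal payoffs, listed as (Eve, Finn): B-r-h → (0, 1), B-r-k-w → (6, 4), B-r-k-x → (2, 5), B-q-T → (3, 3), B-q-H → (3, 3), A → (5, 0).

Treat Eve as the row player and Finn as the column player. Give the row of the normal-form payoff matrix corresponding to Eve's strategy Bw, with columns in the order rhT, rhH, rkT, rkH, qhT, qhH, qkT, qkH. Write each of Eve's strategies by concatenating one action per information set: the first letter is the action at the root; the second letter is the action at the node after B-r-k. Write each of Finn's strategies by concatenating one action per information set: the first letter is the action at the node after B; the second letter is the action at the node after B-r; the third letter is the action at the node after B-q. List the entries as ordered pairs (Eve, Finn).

(0,1) (0,1) (6,4) (6,4) (3,3) (3,3) (3,3) (3,3)

vs rhT: Eve plays B → Finn plays r at [B] → Finn plays h at [B-r] → (0, 1)
vs rhH: Eve plays B → Finn plays r at [B] → Finn plays h at [B-r] → (0, 1)
vs rkT: Eve plays B → Finn plays r at [B] → Finn plays k at [B-r] → Eve plays w at [B-r-k] → (6, 4)
vs rkH: Eve plays B → Finn plays r at [B] → Finn plays k at [B-r] → Eve plays w at [B-r-k] → (6, 4)
vs qhT: Eve plays B → Finn plays q at [B] → Finn plays T at [B-q] → (3, 3)
vs qhH: Eve plays B → Finn plays q at [B] → Finn plays H at [B-q] → (3, 3)
vs qkT: Eve plays B → Finn plays q at [B] → Finn plays T at [B-q] → (3, 3)
vs qkH: Eve plays B → Finn plays q at [B] → Finn plays H at [B-q] → (3, 3)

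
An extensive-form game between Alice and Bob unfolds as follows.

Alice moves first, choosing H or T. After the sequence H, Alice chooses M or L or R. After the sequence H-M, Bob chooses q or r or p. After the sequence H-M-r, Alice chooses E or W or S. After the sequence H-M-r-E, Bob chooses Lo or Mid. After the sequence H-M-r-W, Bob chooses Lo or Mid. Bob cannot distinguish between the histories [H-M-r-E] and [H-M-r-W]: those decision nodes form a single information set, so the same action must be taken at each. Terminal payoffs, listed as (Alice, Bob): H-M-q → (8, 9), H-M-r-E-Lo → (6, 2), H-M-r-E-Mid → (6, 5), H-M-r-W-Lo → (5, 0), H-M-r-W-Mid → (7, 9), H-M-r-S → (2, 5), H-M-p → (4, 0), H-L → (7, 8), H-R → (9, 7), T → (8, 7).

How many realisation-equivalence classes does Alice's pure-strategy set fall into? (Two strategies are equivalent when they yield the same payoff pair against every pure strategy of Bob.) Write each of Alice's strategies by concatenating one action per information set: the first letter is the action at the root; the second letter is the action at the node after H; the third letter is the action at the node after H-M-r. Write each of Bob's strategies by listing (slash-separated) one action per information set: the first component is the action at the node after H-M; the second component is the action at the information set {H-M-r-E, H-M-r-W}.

Alice has 18 pure strategies: HME, HMW, HMS, HLE, HLW, HLS, HRE, HRW, HRS, TME, TMW, TMS, TLE, TLW, TLS, TRE, TRW, TRS. Columns: q/Lo, q/Mid, r/Lo, r/Mid, p/Lo, p/Mid.
{HME} → row (8,9) (8,9) (6,2) (6,5) (4,0) (4,0)
{HMW} → row (8,9) (8,9) (5,0) (7,9) (4,0) (4,0)
{HMS} → row (8,9) (8,9) (2,5) (2,5) (4,0) (4,0)
{HLE, HLW, HLS} → row (7,8) (7,8) (7,8) (7,8) (7,8) (7,8)
{HRE, HRW, HRS} → row (9,7) (9,7) (9,7) (9,7) (9,7) (9,7)
{TME, TMW, TMS, TLE, TLW, TLS, TRE, TRW, TRS} → row (8,7) (8,7) (8,7) (8,7) (8,7) (8,7)
That's 6 distinct rows out of 18 strategies.

6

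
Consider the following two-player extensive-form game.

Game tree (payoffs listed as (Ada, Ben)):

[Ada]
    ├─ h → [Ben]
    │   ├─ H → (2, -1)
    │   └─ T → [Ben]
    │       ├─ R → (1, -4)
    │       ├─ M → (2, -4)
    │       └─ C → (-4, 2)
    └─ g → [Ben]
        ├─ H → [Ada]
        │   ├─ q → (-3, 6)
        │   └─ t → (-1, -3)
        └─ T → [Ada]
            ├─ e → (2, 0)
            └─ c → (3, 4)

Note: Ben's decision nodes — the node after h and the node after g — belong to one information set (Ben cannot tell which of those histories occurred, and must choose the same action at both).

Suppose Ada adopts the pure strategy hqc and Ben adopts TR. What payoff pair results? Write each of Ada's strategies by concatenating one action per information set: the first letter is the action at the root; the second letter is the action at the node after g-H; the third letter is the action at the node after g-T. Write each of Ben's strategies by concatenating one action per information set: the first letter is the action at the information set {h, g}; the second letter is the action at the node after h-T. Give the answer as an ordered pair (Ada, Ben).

Trace the play path from the root:
  Ada plays h
  Ben plays T at [h]
  Ben plays R at [h-T]
→ terminal payoff (1, -4).
(Ada's choice at the node after g-H is never reached on this path, so it doesn't affect the outcome.)

(1, -4)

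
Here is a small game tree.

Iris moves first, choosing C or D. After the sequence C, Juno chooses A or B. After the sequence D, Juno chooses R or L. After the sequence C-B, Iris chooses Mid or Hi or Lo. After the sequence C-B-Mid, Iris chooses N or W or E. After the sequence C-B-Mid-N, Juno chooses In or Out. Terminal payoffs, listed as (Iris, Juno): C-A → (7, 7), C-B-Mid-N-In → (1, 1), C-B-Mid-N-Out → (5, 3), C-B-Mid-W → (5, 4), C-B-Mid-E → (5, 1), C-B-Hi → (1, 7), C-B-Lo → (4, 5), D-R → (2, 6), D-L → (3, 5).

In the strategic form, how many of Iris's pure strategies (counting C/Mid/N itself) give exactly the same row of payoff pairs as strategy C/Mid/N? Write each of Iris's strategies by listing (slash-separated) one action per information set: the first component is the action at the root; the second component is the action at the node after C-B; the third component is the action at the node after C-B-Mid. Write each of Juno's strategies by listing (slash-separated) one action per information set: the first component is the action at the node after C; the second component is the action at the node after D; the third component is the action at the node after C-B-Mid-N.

Row for C/Mid/N (columns A/R/In, A/R/Out, A/L/In, A/L/Out, B/R/In, B/R/Out, B/L/In, B/L/Out): (7,7) (7,7) (7,7) (7,7) (1,1) (5,3) (1,1) (5,3).
Every one of Iris's information sets is on the play path for some reply by Juno when Iris follows C/Mid/N.
Changing the action at any of them therefore changes at least one column, so only C/Mid/N itself gives this row.

1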